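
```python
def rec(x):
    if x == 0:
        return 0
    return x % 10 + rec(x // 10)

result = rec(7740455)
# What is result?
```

Sum of digits of 7740455: 5 + 5 + 4 + 0 + 4 + 7 + 7 = 32

Answer: 32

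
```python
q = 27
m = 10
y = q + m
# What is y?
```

Trace:
`q = 27` → q = 27
`m = 10` → m = 10
`y = q + m` → y = 37
So y = 37

Answer: 37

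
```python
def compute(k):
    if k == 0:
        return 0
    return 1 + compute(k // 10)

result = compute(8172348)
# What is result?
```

Count of digits of 8172348: 7

Answer: 7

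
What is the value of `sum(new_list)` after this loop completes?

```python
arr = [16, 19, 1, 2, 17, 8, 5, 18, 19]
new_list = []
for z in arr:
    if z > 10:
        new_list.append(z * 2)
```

Sum of doubled values > 10
`new_list` takes the values: [] → [32] → [32, 38] → [32, 38, 34] → [32, 38, 34, 36] → [32, 38, 34, 36, 38]
So `sum(new_list)` = 178

Answer: 178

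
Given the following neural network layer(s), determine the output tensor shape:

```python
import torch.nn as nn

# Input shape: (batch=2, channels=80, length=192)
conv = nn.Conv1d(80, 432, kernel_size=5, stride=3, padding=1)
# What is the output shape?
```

Input: (2, 80, 192) -> Output: (2, 432, 64)

Answer: (2, 432, 64)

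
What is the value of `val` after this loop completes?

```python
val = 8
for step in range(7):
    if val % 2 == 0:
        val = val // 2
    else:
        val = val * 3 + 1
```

Collatz-style transformation from 8
`val` takes the values: 8 → 4 → 2 → 1 → 4 → 2 → 1 → 4

Answer: 4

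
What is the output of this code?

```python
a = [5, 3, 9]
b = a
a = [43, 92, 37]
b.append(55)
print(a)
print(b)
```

Key concept: rebinding vs mutation: a is rebound to a new list, b still points at the original.
Step by step:
`a = [5, 3, 9]` → a = [5, 3, 9]
`b = a` → b = [5, 3, 9] (same object as a)
`a = [43, 92, 37]` → a = [43, 92, 37]
`b.append(55)` → b = [5, 3, 9, 55]
`print(a)` → prints [43, 92, 37]
`print(b)` → prints [5, 3, 9, 55]

Answer:
[43, 92, 37]
[5, 3, 9, 55]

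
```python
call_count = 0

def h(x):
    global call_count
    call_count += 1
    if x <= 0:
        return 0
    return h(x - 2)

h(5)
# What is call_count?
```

Linear recursion stepping by 2: 4 calls from x=5 down to ≤0.

Answer: 4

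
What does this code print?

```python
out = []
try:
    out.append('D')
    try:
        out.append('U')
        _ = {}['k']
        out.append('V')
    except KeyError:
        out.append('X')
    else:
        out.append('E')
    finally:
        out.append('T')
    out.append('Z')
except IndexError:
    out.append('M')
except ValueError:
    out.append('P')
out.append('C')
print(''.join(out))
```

Execution trace: 'D' (try body) → 'U' (inner try body) → 'X' (inner except KeyError) → 'T' (inner finally) → 'Z' (try body, no exception) → 'C' (after the try/except). Output: DUXTZC

Answer: DUXTZC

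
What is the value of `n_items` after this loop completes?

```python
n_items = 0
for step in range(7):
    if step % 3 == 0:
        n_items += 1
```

Count numbers divisible by 3 in range(7)
`n_items` takes the values: 0 → 1 → 2 → 3

Answer: 3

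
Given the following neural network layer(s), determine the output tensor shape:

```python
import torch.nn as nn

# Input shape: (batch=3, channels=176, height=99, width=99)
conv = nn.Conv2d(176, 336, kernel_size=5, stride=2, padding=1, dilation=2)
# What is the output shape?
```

Input: (3, 176, 99, 99) -> Output: (3, 336, 47, 47)

Answer: (3, 336, 47, 47)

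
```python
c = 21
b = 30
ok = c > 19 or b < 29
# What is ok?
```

Trace:
`c = 21` → c = 21
`b = 30` → b = 30
`ok = c > 19 or b < 29` → ok = True
So ok = True

Answer: True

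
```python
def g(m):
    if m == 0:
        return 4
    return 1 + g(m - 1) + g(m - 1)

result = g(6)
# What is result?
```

g(m) = 1 + 2·g(m-1), g(0)=4. Closed form: (4+1)·2^6 - 1 = 319.

Answer: 319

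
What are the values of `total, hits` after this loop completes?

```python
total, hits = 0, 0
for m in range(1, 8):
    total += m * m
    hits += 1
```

Sum of squares and count
`total, hits` takes the values: (0, 0) → (1, 0) → (1, 1) → (5, 1) → (5, 2) → (14, 2) → (14, 3) → (30, 3) → (30, 4) → (55, 4) → (55, 5) → (91, 5) → (91, 6) → (140, 6) → (140, 7)

Answer: 140, 7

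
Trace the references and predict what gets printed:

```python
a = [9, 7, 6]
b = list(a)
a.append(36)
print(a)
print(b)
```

Key concept: list() constructor creates copy.
Step by step:
`a = [9, 7, 6]` → a = [9, 7, 6]
`b = list(a)` → b = [9, 7, 6]
`a.append(36)` → a = [9, 7, 6, 36]
`print(a)` → prints [9, 7, 6, 36]
`print(b)` → prints [9, 7, 6]

Answer:
[9, 7, 6, 36]
[9, 7, 6]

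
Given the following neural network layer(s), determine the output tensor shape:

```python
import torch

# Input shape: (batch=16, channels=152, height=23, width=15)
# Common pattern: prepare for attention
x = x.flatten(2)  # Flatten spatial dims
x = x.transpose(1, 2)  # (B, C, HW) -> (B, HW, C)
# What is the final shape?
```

Input: (16, 152, 23, 15) -> after flatten(2): (16, 152, 345) -> Output: (16, 345, 152)

Answer: (16, 345, 152)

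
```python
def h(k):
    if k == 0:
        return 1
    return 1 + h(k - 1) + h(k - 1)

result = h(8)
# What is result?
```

h(k) = 1 + 2·h(k-1), h(0)=1. Closed form: (1+1)·2^8 - 1 = 511.

Answer: 511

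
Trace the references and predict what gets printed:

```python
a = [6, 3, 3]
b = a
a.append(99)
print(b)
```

Key concept: basic list aliasing.
Step by step:
`a = [6, 3, 3]` → a = [6, 3, 3]
`b = a` → b = [6, 3, 3] (same object as a)
`a.append(99)` → a = [6, 3, 3, 99] (same object as b); b = [6, 3, 3, 99] (same object as a)
`print(b)` → prints [6, 3, 3, 99]

Answer: [6, 3, 3, 99]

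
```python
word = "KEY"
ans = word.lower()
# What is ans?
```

Trace:
`word = "KEY"` → word = 'KEY'
`ans = word.lower()` → ans = 'key'
So ans = 'key'

Answer: 'key'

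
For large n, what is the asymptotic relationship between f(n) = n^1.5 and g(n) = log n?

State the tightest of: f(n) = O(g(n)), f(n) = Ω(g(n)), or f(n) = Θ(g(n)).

n^1.5 vs log n: f(n) = Ω(g(n)) but not O(g(n)) — n^1.5 grows strictly faster than log n.

Answer: f(n) = Ω(g(n)) but not O(g(n)) — n^1.5 grows strictly faster than log n.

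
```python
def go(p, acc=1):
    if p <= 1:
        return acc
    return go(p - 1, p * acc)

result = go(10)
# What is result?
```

Accumulator trace (n, acc): (10, 1) -> (9, 10) -> (8, 90) -> (7, 720) -> (6, 5040) -> (5, 30240) -> (4, 151200) -> (3, 604800) -> (2, 1814400) -> (1, 3628800) -> return 3628800

Answer: 3628800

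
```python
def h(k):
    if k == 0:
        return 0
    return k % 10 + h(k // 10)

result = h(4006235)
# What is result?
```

Sum of digits of 4006235: 5 + 3 + 2 + 6 + 0 + 0 + 4 = 20

Answer: 20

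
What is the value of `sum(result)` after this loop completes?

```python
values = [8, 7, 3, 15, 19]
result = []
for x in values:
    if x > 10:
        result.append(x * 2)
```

Sum of doubled values > 10
`result` takes the values: [] → [30] → [30, 38]
So `sum(result)` = 68

Answer: 68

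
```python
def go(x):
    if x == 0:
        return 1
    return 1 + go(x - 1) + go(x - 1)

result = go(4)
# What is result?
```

go(x) = 1 + 2·go(x-1), go(0)=1. Closed form: (1+1)·2^4 - 1 = 31.

Answer: 31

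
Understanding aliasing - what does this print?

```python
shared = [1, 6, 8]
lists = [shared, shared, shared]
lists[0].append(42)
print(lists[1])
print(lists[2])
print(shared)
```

Key concept: list of same reference.
Step by step:
`shared = [1, 6, 8]` → shared = [1, 6, 8]
`lists = [shared, shared, shared]` → lists = [[1, 6, 8], [1, 6, 8], [1, 6, 8]]
`lists[0].append(42)` → shared = [1, 6, 8, 42]; lists = [[1, 6, 8, 42], [1, 6, 8, 42], [1, 6, 8, 42]]
`print(lists[1])` → prints [1, 6, 8, 42]
`print(lists[2])` → prints [1, 6, 8, 42]
`print(shared)` → prints [1, 6, 8, 42]

Answer:
[1, 6, 8, 42]
[1, 6, 8, 42]
[1, 6, 8, 42]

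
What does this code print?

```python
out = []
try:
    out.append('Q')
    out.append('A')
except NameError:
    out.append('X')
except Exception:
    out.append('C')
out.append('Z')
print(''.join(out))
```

Execution trace: 'Q' (try body) → 'A' (try body, no exception) → 'Z' (after the try/except). Output: QAZ

Answer: QAZ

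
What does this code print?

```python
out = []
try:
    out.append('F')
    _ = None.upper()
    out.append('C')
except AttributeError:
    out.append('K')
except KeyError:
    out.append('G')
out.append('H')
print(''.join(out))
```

Execution trace: 'F' (try body) → 'K' (except AttributeError) → 'H' (after the try/except). Output: FKH

Answer: FKH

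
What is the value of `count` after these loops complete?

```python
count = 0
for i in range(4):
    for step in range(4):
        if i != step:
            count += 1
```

4² - 4 (exclude diagonal)
`count` takes the values: 0 → 1 → 2 → 3 → 4 → 5 → 6 → 7 → 8 → 9 → 10 → 11 → 12

Answer: 12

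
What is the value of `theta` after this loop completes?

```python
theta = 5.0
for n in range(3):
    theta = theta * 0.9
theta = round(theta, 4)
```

Exponential decay: 5.0 * 0.9^3
`theta` takes the values: 5.0 → 4.5 → 4.05 → 3.645

Answer: 3.645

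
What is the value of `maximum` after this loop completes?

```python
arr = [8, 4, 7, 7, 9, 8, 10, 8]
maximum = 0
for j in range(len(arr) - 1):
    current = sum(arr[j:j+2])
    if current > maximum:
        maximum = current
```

Max sum of 2-element window in [8, 4, 7, 7, 9, 8, 10, 8]
`maximum` takes the values: 0 → 12 → 14 → 16 → 17 → 18

Answer: 18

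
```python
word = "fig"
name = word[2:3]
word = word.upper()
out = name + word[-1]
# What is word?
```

Trace:
`word = "fig"` → word = 'fig'
`name = word[2:3]` → name = 'g'
`word = word.upper()` → word = 'FIG'
`out = name + word[-1]` → out = 'gG'
So word = 'FIG'

Answer: 'FIG'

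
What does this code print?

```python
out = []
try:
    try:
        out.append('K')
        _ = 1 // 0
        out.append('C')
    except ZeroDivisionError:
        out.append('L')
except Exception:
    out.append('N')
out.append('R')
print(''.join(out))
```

Execution trace: 'K' (inner try body) → 'L' (inner except ZeroDivisionError) → 'R' (after the try/except). Output: KLR

Answer: KLR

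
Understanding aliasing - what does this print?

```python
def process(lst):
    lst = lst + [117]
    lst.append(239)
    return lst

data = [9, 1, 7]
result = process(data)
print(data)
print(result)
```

Key concept: rebinding parameter vs mutation.
Step by step:
`data = [9, 1, 7]` → data = [9, 1, 7]
`result = process(data)` → result = [9, 1, 7, 117, 239]
`print(data)` → prints [9, 1, 7]
`print(result)` → prints [9, 1, 7, 117, 239]

Answer:
[9, 1, 7]
[9, 1, 7, 117, 239]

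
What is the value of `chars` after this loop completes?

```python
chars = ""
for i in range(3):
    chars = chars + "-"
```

Repeat '-' 3 times
`chars` takes the values: "" → "-" → "--" → "---"

Answer: "---"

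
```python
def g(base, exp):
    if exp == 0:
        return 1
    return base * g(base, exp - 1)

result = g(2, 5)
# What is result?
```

g(2, 5) = 2 * 2 * 2 * 2 * 2 = 32

Answer: 32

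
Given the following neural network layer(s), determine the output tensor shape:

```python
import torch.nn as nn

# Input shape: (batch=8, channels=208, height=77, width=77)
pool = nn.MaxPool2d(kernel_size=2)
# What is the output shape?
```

Input: (8, 208, 77, 77) -> Output: (8, 208, 38, 38)

Answer: (8, 208, 38, 38)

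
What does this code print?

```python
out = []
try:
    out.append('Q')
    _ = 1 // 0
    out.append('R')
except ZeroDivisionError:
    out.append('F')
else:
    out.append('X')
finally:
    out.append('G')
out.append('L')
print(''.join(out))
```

Execution trace: 'Q' (try body) → 'F' (except ZeroDivisionError) → 'G' (finally) → 'L' (after the try/except). Output: QFGL

Answer: QFGL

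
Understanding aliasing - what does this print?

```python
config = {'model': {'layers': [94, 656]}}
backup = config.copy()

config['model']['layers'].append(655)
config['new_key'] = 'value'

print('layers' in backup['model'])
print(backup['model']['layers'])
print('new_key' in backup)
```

Key concept: shallow copy gotcha with nested dict.
Step by step:
`config = {'model': {'layers': [94, 656]}}` → config = {'model': {'layers': [94, 656]}}
`backup = config.copy()` → backup = {'model': {'layers': [94, 656]}}
`config['model']['layers'].append(655)` → config = {'model': {'layers': [94, 656, 655]}}; backup = {'model': {'layers': [94, 656, 655]}}
`config['new_key'] = 'value'` → config = {'model': {'layers': [94, 656, 655]}, 'new_key': 'value'}
`print('layers' in backup['model'])` → prints True
`print(backup['model']['layers'])` → prints [94, 656, 655]
`print('new_key' in backup)` → prints False

Answer:
True
[94, 656, 655]
False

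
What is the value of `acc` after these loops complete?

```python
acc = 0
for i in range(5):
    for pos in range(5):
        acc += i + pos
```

Sum of all i+pos for i,pos in 5x5
`acc` takes the values: 0 → 1 → 3 → 6 → 10 → 11 → 13 → 16 → 20 → 25 → 27 → 30 → 34 → 39 → 45 → 48 → 52 → 57 → 63 → 70 → 74 → 79 → 85 → 92 → 100

Answer: 100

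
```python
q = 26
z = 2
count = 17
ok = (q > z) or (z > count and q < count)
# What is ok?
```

Trace:
`q = 26` → q = 26
`z = 2` → z = 2
`count = 17` → count = 17
`ok = (q > z) or (z > count and q < count)` → ok = True
So ok = True

Answer: True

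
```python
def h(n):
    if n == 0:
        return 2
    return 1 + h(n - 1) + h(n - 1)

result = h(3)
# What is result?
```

h(n) = 1 + 2·h(n-1), h(0)=2. Closed form: (2+1)·2^3 - 1 = 23.

Answer: 23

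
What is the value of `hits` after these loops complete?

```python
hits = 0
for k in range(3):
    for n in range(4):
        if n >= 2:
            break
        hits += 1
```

Inner breaks at 2, outer runs 3 times
`hits` takes the values: 0 → 1 → 2 → 3 → 4 → 5 → 6

Answer: 6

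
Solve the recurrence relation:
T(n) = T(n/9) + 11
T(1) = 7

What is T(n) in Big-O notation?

Each step divides n by 9 and adds 11. After log_9(n) steps we reach T(1)=7. So T(n) = 11·log_9(n) + 7 = O(log n).

Answer: O(log n)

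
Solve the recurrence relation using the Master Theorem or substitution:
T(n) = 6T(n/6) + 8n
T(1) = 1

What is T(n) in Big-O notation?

By Master Theorem: a=6, b=6, f(n)=8n. Since log_6(6) = 1 and f(n) = Θ(n^1), Case 2 applies. T(n) = O(n log n).

Answer: O(n log n)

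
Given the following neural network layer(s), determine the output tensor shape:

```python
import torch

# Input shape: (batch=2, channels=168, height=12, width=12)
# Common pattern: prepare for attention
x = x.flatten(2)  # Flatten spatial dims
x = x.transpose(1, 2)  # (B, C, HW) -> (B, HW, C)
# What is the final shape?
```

Input: (2, 168, 12, 12) -> after flatten(2): (2, 168, 144) -> Output: (2, 144, 168)

Answer: (2, 144, 168)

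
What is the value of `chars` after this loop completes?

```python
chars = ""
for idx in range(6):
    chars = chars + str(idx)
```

Concatenate digits 0 to 5
`chars` takes the values: "" → "0" → "01" → "012" → "0123" → "01234" → "012345"

Answer: "012345"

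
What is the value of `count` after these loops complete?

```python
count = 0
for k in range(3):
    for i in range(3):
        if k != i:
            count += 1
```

3² - 3 (exclude diagonal)
`count` takes the values: 0 → 1 → 2 → 3 → 4 → 5 → 6

Answer: 6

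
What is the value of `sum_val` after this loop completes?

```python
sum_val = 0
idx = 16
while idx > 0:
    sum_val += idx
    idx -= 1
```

Sum 16 down to 1
`sum_val` takes the values: 0 → 16 → 31 → 45 → 58 → 70 → 81 → 91 → 100 → 108 → 115 → 121 → 126 → 130 → 133 → 135 → 136

Answer: 136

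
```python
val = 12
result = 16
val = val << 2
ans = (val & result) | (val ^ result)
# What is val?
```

Trace:
`val = 12` → val = 12
`result = 16` → result = 16
`val = val << 2` → val = 48
`ans = (val & result) | (val ^ result)` → ans = 48
So val = 48

Answer: 48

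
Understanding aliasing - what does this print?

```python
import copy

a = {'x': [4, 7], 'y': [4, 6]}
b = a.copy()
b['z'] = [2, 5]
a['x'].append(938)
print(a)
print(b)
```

Key concept: shallow copy of dict with mutable values.
Step by step:
`a = {'x': [4, 7], 'y': [4, 6]}` → a = {'x': [4, 7], 'y': [4, 6]}
`b = a.copy()` → b = {'x': [4, 7], 'y': [4, 6]}
`b['z'] = [2, 5]` → b = {'x': [4, 7], 'y': [4, 6], 'z': [2, 5]}
`a['x'].append(938)` → a = {'x': [4, 7, 938], 'y': [4, 6]}; b = {'x': [4, 7, 938], 'y': [4, 6], 'z': [2, 5]}
`print(a)` → prints {'x': [4, 7, 938], 'y': [4, 6]}
`print(b)` → prints {'x': [4, 7, 938], 'y': [4, 6], 'z': [2, 5]}

Answer:
{'x': [4, 7, 938], 'y': [4, 6]}
{'x': [4, 7, 938], 'y': [4, 6], 'z': [2, 5]}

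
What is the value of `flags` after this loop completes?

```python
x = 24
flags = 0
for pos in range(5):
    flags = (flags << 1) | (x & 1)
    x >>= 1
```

Reverse lowest 5 bits of 24
`flags` takes the values: 0 → 1 → 3

Answer: 3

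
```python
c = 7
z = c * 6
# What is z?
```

Trace:
`c = 7` → c = 7
`z = c * 6` → z = 42
So z = 42

Answer: 42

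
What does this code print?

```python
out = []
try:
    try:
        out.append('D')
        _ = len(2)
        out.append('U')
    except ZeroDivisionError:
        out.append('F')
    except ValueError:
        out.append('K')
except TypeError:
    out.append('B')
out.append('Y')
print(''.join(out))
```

Execution trace: 'D' (try body) → 'B' (outer except TypeError) → 'Y' (after the try/except). Output: DBY

Answer: DBY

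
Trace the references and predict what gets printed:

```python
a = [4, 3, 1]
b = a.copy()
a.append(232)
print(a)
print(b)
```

Key concept: list.copy() creates independent copy.
Step by step:
`a = [4, 3, 1]` → a = [4, 3, 1]
`b = a.copy()` → b = [4, 3, 1]
`a.append(232)` → a = [4, 3, 1, 232]
`print(a)` → prints [4, 3, 1, 232]
`print(b)` → prints [4, 3, 1]

Answer:
[4, 3, 1, 232]
[4, 3, 1]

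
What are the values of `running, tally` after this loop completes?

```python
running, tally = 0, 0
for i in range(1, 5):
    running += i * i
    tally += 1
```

Sum of squares and count
`running, tally` takes the values: (0, 0) → (1, 0) → (1, 1) → (5, 1) → (5, 2) → (14, 2) → (14, 3) → (30, 3) → (30, 4)

Answer: 30, 4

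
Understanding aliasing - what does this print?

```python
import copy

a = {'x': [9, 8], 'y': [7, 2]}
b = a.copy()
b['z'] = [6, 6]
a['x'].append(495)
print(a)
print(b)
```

Key concept: shallow copy of dict with mutable values.
Step by step:
`a = {'x': [9, 8], 'y': [7, 2]}` → a = {'x': [9, 8], 'y': [7, 2]}
`b = a.copy()` → b = {'x': [9, 8], 'y': [7, 2]}
`b['z'] = [6, 6]` → b = {'x': [9, 8], 'y': [7, 2], 'z': [6, 6]}
`a['x'].append(495)` → a = {'x': [9, 8, 495], 'y': [7, 2]}; b = {'x': [9, 8, 495], 'y': [7, 2], 'z': [6, 6]}
`print(a)` → prints {'x': [9, 8, 495], 'y': [7, 2]}
`print(b)` → prints {'x': [9, 8, 495], 'y': [7, 2], 'z': [6, 6]}

Answer:
{'x': [9, 8, 495], 'y': [7, 2]}
{'x': [9, 8, 495], 'y': [7, 2], 'z': [6, 6]}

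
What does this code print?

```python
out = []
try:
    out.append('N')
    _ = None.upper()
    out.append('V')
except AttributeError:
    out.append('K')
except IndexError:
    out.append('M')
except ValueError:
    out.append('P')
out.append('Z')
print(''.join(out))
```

Execution trace: 'N' (try body) → 'K' (except AttributeError) → 'Z' (after the try/except). Output: NKZ

Answer: NKZ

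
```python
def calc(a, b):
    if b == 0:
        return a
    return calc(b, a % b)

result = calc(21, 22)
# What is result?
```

calc(21, 22) -> calc(22, 21) -> calc(21, 1) -> calc(1, 0) -> 1

Answer: 1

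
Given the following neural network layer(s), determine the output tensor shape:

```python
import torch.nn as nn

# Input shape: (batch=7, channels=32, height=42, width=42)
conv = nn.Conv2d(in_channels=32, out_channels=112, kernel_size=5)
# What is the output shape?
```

Input: (7, 32, 42, 42) -> Output: (7, 112, 38, 38)

Answer: (7, 112, 38, 38)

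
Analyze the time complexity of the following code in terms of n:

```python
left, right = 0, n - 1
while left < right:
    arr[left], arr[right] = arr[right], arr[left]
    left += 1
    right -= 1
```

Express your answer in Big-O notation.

This is In-place array reversal. Time complexity: O(n).

Answer: O(n)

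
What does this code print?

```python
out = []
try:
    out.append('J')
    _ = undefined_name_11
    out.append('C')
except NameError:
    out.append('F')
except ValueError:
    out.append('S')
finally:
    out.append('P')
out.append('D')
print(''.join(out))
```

Execution trace: 'J' (try body) → 'F' (except NameError) → 'P' (finally) → 'D' (after the try/except). Output: JFPD

Answer: JFPD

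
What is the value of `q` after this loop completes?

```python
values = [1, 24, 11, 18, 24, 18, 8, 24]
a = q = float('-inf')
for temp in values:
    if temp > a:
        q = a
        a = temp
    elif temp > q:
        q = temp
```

Second largest (with repeats) in [1, 24, 11, 18, 24, 18, 8, 24]
`q` takes the values: -inf → 1 → 11 → 18 → 24

Answer: 24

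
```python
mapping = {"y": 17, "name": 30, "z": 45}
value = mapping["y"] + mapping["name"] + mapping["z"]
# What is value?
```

Trace:
`mapping = {"y": 17, "name": 30, "z": 45}` → mapping = {'y': 17, 'name': 30, 'z': 45}
`value = mapping["y"] + mapping["name"] + mapping["z"]` → value = 92
So value = 92

Answer: 92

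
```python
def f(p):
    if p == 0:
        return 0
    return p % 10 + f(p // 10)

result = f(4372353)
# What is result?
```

Sum of digits of 4372353: 3 + 5 + 3 + 2 + 7 + 3 + 4 = 27

Answer: 27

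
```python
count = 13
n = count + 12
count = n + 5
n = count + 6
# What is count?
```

Trace:
`count = 13` → count = 13
`n = count + 12` → n = 25
`count = n + 5` → count = 30
`n = count + 6` → n = 36
So count = 30

Answer: 30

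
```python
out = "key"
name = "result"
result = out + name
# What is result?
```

Trace:
`out = "key"` → out = 'key'
`name = "result"` → name = 'result'
`result = out + name` → result = 'keyresult'
So result = 'keyresult'

Answer: 'keyresult'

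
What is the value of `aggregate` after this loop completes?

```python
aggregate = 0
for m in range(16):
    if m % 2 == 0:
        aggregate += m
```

Sum of even numbers 0 to 15
`aggregate` takes the values: 0 → 2 → 6 → 12 → 20 → 30 → 42 → 56

Answer: 56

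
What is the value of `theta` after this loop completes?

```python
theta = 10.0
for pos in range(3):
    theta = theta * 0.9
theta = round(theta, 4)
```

Exponential decay: 10.0 * 0.9^3
`theta` takes the values: 10.0 → 9.0 → 8.1 → 7.29

Answer: 7.29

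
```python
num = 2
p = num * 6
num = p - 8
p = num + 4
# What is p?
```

Trace:
`num = 2` → num = 2
`p = num * 6` → p = 12
`num = p - 8` → num = 4
`p = num + 4` → p = 8
So p = 8

Answer: 8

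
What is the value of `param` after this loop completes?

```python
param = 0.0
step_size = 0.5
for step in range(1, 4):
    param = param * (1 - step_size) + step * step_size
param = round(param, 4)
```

Moving average with lr=0.5
`param` takes the values: 0.0 → 0.5 → 1.25 → 2.125

Answer: 2.125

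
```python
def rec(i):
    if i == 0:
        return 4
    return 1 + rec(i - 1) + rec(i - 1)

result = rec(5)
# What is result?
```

rec(i) = 1 + 2·rec(i-1), rec(0)=4. Closed form: (4+1)·2^5 - 1 = 159.

Answer: 159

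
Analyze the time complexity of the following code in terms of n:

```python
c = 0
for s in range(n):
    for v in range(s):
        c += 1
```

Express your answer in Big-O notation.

Each loop level contributes: n × n. Multiplying the contributions gives O(n^2).

Answer: O(n^2)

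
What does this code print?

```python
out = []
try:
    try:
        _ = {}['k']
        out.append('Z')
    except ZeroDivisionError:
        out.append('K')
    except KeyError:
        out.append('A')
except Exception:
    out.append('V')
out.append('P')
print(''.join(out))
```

Execution trace: 'A' (inner except KeyError) → 'P' (after the try/except). Output: AP

Answer: AP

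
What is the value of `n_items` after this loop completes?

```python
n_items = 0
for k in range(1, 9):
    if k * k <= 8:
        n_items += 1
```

Count numbers where k² ≤ 8
`n_items` takes the values: 0 → 1 → 2

Answer: 2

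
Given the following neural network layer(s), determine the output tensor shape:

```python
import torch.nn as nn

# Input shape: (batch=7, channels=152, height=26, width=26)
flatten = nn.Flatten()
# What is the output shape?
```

Input: (7, 152, 26, 26) -> Output: (7, 102752)

Answer: (7, 102752)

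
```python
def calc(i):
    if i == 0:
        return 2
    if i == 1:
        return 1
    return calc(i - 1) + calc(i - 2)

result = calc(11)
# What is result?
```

Build up from base cases: calc(0)=2, calc(1)=1, calc(2)=3, calc(3)=4, calc(4)=7, calc(5)=11, calc(6)=18, ..., calc(11)=199

Answer: 199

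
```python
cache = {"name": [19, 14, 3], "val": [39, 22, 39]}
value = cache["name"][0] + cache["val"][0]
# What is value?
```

Trace:
`cache = {"name": [19, 14, 3], "val": [39, 22, 39]}` → cache = {'name': [19, 14, 3], 'val': [39, 22, 39]}
`value = cache["name"][0] + cache["val"][0]` → value = 58
So value = 58

Answer: 58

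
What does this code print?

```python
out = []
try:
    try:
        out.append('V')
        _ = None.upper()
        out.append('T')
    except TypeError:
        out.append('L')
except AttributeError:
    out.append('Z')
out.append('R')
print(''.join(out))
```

Execution trace: 'V' (inner try body) → 'Z' (outer except AttributeError) → 'R' (after the try/except). Output: VZR

Answer: VZR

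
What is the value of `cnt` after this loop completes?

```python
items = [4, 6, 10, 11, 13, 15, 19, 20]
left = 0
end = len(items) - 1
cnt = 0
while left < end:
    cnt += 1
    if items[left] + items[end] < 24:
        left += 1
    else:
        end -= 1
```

Steps to find pair summing to 24
`cnt` takes the values: 0 → 1 → 2 → 3 → 4 → 5 → 6 → 7

Answer: 7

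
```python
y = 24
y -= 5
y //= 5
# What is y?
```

Trace:
`y = 24` → y = 24
`y -= 5` → y = 19
`y //= 5` → y = 3
So y = 3

Answer: 3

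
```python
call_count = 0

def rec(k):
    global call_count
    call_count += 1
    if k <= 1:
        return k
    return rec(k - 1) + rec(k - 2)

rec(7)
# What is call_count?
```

Calls(k) = 1 + Calls(k-1) + Calls(k-2); Calls(0)=Calls(1)=1. For k=7 this gives 41.

Answer: 41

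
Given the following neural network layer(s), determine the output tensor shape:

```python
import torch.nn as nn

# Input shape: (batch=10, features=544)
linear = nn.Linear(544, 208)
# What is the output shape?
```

Input: (10, 544) -> Output: (10, 208)

Answer: (10, 208)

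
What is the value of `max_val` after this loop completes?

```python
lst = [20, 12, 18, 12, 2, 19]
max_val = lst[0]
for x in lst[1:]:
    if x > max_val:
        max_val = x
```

Maximum of [20, 12, 18, 12, 2, 19]
`max_val` takes the values: 20

Answer: 20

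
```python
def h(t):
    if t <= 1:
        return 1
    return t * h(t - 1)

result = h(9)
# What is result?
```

h(9) = 9 * 8 * 7 * 6 * 5 * 4 * 3 * 2 * 1 = 362880

Answer: 362880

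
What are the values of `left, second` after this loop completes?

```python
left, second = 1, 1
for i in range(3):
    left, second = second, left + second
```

Fibonacci: after 3 iterations
`left, second` takes the values: (1, 1) → (1, 2) → (2, 3) → (3, 5)

Answer: 3, 5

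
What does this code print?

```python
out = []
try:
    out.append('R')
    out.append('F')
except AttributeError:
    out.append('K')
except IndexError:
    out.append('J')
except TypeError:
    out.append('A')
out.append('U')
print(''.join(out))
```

Execution trace: 'R' (try body) → 'F' (try body, no exception) → 'U' (after the try/except). Output: RFU

Answer: RFU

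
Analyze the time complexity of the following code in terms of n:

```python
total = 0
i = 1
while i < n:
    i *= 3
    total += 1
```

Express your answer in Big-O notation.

Each loop level contributes: log n. Multiplying the contributions gives O(log n).

Answer: O(log n)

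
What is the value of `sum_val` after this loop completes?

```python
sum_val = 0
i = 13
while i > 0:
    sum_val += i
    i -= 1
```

Sum 13 down to 1
`sum_val` takes the values: 0 → 13 → 25 → 36 → 46 → 55 → 63 → 70 → 76 → 81 → 85 → 88 → 90 → 91

Answer: 91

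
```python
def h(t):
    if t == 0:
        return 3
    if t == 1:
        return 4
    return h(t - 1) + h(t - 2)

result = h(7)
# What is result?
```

Build up from base cases: h(0)=3, h(1)=4, h(2)=7, h(3)=11, h(4)=18, h(5)=29, h(6)=47, ..., h(7)=76

Answer: 76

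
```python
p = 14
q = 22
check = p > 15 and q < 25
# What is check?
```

Trace:
`p = 14` → p = 14
`q = 22` → q = 22
`check = p > 15 and q < 25` → check = False
So check = False

Answer: False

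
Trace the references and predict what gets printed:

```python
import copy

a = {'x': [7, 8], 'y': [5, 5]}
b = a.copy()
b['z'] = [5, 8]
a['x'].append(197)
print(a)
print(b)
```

Key concept: shallow copy of dict with mutable values.
Step by step:
`a = {'x': [7, 8], 'y': [5, 5]}` → a = {'x': [7, 8], 'y': [5, 5]}
`b = a.copy()` → b = {'x': [7, 8], 'y': [5, 5]}
`b['z'] = [5, 8]` → b = {'x': [7, 8], 'y': [5, 5], 'z': [5, 8]}
`a['x'].append(197)` → a = {'x': [7, 8, 197], 'y': [5, 5]}; b = {'x': [7, 8, 197], 'y': [5, 5], 'z': [5, 8]}
`print(a)` → prints {'x': [7, 8, 197], 'y': [5, 5]}
`print(b)` → prints {'x': [7, 8, 197], 'y': [5, 5], 'z': [5, 8]}

Answer:
{'x': [7, 8, 197], 'y': [5, 5]}
{'x': [7, 8, 197], 'y': [5, 5], 'z': [5, 8]}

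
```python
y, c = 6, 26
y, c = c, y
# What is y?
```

Trace:
`y, c = 6, 26` → y = 6; c = 26
`y, c = c, y` → y = 26; c = 6
So y = 26

Answer: 26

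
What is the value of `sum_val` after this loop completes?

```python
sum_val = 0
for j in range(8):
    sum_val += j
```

Sum of 0 to 7 = 28
`sum_val` takes the values: 0 → 1 → 3 → 6 → 10 → 15 → 21 → 28

Answer: 28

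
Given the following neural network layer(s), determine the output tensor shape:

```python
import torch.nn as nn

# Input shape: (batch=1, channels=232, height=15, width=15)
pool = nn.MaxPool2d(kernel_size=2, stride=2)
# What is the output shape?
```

Input: (1, 232, 15, 15) -> Output: (1, 232, 7, 7)

Answer: (1, 232, 7, 7)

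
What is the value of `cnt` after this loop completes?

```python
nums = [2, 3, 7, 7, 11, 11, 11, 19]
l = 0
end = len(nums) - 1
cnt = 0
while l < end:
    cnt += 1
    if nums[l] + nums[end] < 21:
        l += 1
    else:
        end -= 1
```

Steps to find pair summing to 21
`cnt` takes the values: 0 → 1 → 2 → 3 → 4 → 5 → 6 → 7

Answer: 7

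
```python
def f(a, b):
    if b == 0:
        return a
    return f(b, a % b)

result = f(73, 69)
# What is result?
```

f(73, 69) -> f(69, 4) -> f(4, 1) -> f(1, 0) -> 1

Answer: 1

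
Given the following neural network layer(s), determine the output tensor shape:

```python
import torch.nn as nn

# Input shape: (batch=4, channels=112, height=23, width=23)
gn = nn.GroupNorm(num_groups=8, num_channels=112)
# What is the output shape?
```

Input: (4, 112, 23, 23) -> Output: (4, 112, 23, 23)

Answer: (4, 112, 23, 23)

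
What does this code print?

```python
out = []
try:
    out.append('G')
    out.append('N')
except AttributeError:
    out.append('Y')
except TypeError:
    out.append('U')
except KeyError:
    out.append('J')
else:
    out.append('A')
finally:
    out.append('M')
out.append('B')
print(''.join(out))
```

Execution trace: 'G' (try body) → 'N' (try body, no exception) → 'A' (else) → 'M' (finally) → 'B' (after the try/except). Output: GNAMB

Answer: GNAMB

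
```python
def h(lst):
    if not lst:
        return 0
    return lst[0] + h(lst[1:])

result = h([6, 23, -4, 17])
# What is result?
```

6 + 23 + (-4) + 17 + 0 = 42

Answer: 42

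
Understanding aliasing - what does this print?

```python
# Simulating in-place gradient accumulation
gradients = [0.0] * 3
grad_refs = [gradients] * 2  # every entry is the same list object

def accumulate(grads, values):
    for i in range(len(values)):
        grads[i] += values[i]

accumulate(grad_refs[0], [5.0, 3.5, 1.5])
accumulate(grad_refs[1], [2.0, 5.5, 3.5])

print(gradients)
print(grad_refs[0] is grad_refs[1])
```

Key concept: gradient accumulation aliasing.
Step by step:
`gradients = [0.0] * 3` → gradients = [0.0, 0.0, 0.0]
`grad_refs = [gradients] * 2` → grad_refs = [[0.0, 0.0, 0.0], [0.0, 0.0, 0.0]]
`accumulate(grad_refs[0], [5.0, 3.5, 1.5])` → gradients = [5.0, 3.5, 1.5]; grad_refs = [[5.0, 3.5, 1.5], [5.0, 3.5, 1.5]]
`accumulate(grad_refs[1], [2.0, 5.5, 3.5])` → gradients = [7.0, 9.0, 5.0]; grad_refs = [[7.0, 9.0, 5.0], [7.0, 9.0, 5.0]]
`print(gradients)` → prints [7.0, 9.0, 5.0]
`print(grad_refs[0] is grad_refs[1])` → prints True

Answer:
[7.0, 9.0, 5.0]
True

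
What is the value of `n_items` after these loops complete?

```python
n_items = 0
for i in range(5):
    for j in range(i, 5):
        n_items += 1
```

Upper triangle: 5 + 4 + ... + 1
`n_items` takes the values: 0 → 1 → 2 → 3 → 4 → 5 → 6 → 7 → 8 → 9 → 10 → 11 → 12 → 13 → 14 → 15

Answer: 15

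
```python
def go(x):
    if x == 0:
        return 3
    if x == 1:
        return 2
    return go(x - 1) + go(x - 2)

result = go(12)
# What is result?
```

Build up from base cases: go(0)=3, go(1)=2, go(2)=5, go(3)=7, go(4)=12, go(5)=19, go(6)=31, ..., go(12)=555

Answer: 555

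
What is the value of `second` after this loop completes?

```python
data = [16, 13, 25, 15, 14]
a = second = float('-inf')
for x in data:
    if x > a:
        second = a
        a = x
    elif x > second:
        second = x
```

Second largest (with repeats) in [16, 13, 25, 15, 14]
`second` takes the values: -inf → 13 → 16

Answer: 16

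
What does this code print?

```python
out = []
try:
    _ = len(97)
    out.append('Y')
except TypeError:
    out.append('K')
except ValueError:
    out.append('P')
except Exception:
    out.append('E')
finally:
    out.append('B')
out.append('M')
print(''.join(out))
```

Execution trace: 'K' (except TypeError) → 'B' (finally) → 'M' (after the try/except). Output: KBM

Answer: KBM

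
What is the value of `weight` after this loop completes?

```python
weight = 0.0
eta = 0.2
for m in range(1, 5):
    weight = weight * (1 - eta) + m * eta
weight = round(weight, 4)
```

Moving average with lr=0.2
`weight` takes the values: 0.0 → 0.2 → 0.56 → 1.048 → 1.6384

Answer: 1.6384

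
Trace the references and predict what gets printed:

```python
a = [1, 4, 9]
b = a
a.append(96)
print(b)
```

Key concept: basic list aliasing.
Step by step:
`a = [1, 4, 9]` → a = [1, 4, 9]
`b = a` → b = [1, 4, 9] (same object as a)
`a.append(96)` → a = [1, 4, 9, 96] (same object as b); b = [1, 4, 9, 96] (same object as a)
`print(b)` → prints [1, 4, 9, 96]

Answer: [1, 4, 9, 96]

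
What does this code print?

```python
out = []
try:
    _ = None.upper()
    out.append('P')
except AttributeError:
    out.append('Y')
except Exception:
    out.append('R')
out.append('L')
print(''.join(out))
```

Execution trace: 'Y' (except AttributeError) → 'L' (after the try/except). Output: YL

Answer: YL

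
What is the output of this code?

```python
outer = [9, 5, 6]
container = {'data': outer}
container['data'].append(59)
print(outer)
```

Key concept: dict holds reference to list.
Step by step:
`outer = [9, 5, 6]` → outer = [9, 5, 6]
`container = {'data': outer}` → container = {'data': [9, 5, 6]}
`container['data'].append(59)` → outer = [9, 5, 6, 59]; container = {'data': [9, 5, 6, 59]}
`print(outer)` → prints [9, 5, 6, 59]

Answer: [9, 5, 6, 59]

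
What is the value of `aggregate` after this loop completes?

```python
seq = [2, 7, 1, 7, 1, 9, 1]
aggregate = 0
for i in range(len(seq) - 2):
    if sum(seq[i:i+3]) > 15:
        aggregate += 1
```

Count windows with sum > 15
`aggregate` takes the values: 0 → 1

Answer: 1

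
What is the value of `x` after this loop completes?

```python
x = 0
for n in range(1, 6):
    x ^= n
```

XOR of 1 to 5
`x` takes the values: 0 → 1 → 3 → 0 → 4 → 1

Answer: 1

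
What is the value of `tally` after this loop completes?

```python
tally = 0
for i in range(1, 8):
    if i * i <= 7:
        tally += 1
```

Count numbers where i² ≤ 7
`tally` takes the values: 0 → 1 → 2

Answer: 2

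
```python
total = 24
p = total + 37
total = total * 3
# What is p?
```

Trace:
`total = 24` → total = 24
`p = total + 37` → p = 61
`total = total * 3` → total = 72
So p = 61

Answer: 61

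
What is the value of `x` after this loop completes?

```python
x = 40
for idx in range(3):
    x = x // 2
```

Halve 3 times: 40 // 2^3 = 5
`x` takes the values: 40 → 20 → 10 → 5

Answer: 5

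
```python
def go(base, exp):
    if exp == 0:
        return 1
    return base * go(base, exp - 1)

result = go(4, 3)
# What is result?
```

go(4, 3) = 4 * 4 * 4 = 64

Answer: 64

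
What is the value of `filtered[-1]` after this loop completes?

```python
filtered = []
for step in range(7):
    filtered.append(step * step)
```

Last element of squares 0 to 6
`filtered` takes the values: [] → [0] → [0, 1] → [0, 1, 4] → [0, 1, 4, 9] → [0, 1, 4, 9, 16] → [0, 1, 4, 9, 16, 25] → [0, 1, 4, 9, 16, 25, 36]
So `filtered[-1]` = 36

Answer: 36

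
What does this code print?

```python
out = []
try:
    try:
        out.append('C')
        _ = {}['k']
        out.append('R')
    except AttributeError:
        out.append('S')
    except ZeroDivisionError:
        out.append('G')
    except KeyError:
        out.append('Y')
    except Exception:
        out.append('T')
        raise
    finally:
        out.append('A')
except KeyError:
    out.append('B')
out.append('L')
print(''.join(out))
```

Execution trace: 'C' (inner try body) → 'Y' (inner except KeyError) → 'A' (inner finally) → 'L' (after the try/except). Output: CYAL

Answer: CYAL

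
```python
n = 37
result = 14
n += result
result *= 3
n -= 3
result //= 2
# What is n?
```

Trace:
`n = 37` → n = 37
`result = 14` → result = 14
`n += result` → n = 51
`result *= 3` → result = 42
`n -= 3` → n = 48
`result //= 2` → result = 21
So n = 48

Answer: 48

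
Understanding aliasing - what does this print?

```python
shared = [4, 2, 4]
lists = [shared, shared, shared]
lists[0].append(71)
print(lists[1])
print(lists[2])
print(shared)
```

Key concept: list of same reference.
Step by step:
`shared = [4, 2, 4]` → shared = [4, 2, 4]
`lists = [shared, shared, shared]` → lists = [[4, 2, 4], [4, 2, 4], [4, 2, 4]]
`lists[0].append(71)` → shared = [4, 2, 4, 71]; lists = [[4, 2, 4, 71], [4, 2, 4, 71], [4, 2, 4, 71]]
`print(lists[1])` → prints [4, 2, 4, 71]
`print(lists[2])` → prints [4, 2, 4, 71]
`print(shared)` → prints [4, 2, 4, 71]

Answer:
[4, 2, 4, 71]
[4, 2, 4, 71]
[4, 2, 4, 71]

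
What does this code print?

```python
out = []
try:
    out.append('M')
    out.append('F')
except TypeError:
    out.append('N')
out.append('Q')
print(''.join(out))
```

Execution trace: 'M' (try body) → 'F' (try body, no exception) → 'Q' (after the try/except). Output: MFQ

Answer: MFQ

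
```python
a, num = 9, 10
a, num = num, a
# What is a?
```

Trace:
`a, num = 9, 10` → a = 9; num = 10
`a, num = num, a` → a = 10; num = 9
So a = 10

Answer: 10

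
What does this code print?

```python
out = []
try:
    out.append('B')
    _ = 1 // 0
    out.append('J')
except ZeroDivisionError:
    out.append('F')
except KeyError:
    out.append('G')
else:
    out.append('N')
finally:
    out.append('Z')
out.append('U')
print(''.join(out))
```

Execution trace: 'B' (try body) → 'F' (except ZeroDivisionError) → 'Z' (finally) → 'U' (after the try/except). Output: BFZU

Answer: BFZU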